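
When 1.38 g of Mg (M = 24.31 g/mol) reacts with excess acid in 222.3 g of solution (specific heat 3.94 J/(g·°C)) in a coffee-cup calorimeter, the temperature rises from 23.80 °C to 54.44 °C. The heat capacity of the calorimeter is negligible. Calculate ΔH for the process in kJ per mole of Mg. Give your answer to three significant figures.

ΔH = -473 kJ/mol

|ΔT| = |54.44 − 23.80| = 30.64 °C
|q_surr| = (222.3 × 3.94) × 30.64 = 875.862 × 30.64 = 26840 J
n(Mg) = 1.38 / 24.31 = 0.05677 mol
Temperature rose, so q_rxn = −|q_surr| = -26.84 kJ
ΔH = q_rxn / n = -472.8 kJ/mol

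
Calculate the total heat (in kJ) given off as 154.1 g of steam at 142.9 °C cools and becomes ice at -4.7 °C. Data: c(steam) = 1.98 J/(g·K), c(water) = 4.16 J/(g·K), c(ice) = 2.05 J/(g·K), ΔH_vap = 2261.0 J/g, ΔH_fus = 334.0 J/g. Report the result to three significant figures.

q = 479 kJ

q1 (cool steam 142.9→100 °C): 154.1 × 1.98 × 42.9 = 13090 J
q2 (condense at 100 °C): 154.1 × 2261.0 = 348420 J
q3 (cool water 100→0 °C): 154.1 × 4.16 × 100.0 = 64106 J
q4 (freeze at 0 °C): 154.1 × 334.0 = 51469 J
q5 (cool ice 0→-4.7 °C): 154.1 × 2.05 × 4.7 = 1485 J
Total: 13090 + 348420 + 64106 + 51469 + 1485 = 478570 J = 479 kJ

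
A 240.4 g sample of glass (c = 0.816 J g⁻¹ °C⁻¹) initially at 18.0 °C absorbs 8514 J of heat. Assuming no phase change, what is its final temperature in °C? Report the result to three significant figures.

ΔT = q / (m c) = 8514 / (240.4 × 0.816) = 43.40 °C
T_f = 18.0 + 43.40 = 61.40 °C

T_f = 61.4 °C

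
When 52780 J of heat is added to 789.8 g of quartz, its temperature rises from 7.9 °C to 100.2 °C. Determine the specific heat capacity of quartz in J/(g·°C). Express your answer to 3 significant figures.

c = q / (m ΔT) = 52780 / (789.8 × 92.3)
c = 52780 / 72898.54 = 0.724 J/(g·°C)

c = 0.724 J/(g·°C)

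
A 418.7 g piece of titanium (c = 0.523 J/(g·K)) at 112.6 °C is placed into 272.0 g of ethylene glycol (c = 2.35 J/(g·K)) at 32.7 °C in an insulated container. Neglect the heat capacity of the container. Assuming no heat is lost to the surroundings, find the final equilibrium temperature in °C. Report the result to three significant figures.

Heat lost by titanium = heat gained by ethylene glycol.
(418.7)(0.523)(112.6 − T) = (272.0)(2.35)(T − 32.7)
218.9801 (112.6 − T) = 639.2 (T − 32.7)
24657 − 218.9801 T = 639.2 T − 20902
45559 = 858.1801 T
T = 53.09 °C

T_f = 53.1 °C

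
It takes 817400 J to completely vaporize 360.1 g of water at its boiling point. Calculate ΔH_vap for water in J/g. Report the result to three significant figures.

ΔH_vap = q / m = 817400 / 360.1 = 2270 J/g

ΔH_vap = 2270 J/g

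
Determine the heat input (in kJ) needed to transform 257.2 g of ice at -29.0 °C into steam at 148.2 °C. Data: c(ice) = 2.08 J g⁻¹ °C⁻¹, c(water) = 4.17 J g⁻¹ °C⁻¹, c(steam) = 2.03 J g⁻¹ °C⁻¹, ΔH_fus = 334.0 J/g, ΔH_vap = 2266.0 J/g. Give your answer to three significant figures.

q = 817 kJ

q1 (heat ice -29.0→0.0 °C): 257.2 × 2.08 × 29.0 = 15514 J
q2 (melt at 0 °C): 257.2 × 334.0 = 85905 J
q3 (heat water 0.0→100.0 °C): 257.2 × 4.17 × 100.0 = 107252 J
q4 (vaporize at 100 °C): 257.2 × 2266.0 = 582815 J
q5 (heat steam 100.0→148.2 °C): 257.2 × 2.03 × 48.2 = 25166 J
Total: 15514 + 85905 + 107252 + 582815 + 25166 = 816652 J = 817 kJ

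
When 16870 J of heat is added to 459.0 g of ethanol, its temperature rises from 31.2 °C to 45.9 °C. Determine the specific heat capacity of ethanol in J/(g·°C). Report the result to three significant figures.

c = q / (m ΔT) = 16870 / (459.0 × 14.7)
c = 16870 / 6747.3 = 2.50 J/(g·°C)

c = 2.50 J/(g·°C)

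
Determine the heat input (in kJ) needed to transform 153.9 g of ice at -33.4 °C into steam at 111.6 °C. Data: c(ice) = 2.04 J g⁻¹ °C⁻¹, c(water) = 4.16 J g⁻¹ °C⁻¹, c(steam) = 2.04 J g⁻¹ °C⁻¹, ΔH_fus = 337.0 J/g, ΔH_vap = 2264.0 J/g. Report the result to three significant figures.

q = 478 kJ

q1 (heat ice -33.4→0.0 °C): 153.9 × 2.04 × 33.4 = 10486 J
q2 (melt at 0 °C): 153.9 × 337.0 = 51864 J
q3 (heat water 0.0→100.0 °C): 153.9 × 4.16 × 100.0 = 64022 J
q4 (vaporize at 100 °C): 153.9 × 2264.0 = 348430 J
q5 (heat steam 100.0→111.6 °C): 153.9 × 2.04 × 11.6 = 3642 J
Total: 10486 + 51864 + 64022 + 348430 + 3642 = 478444 J = 478 kJ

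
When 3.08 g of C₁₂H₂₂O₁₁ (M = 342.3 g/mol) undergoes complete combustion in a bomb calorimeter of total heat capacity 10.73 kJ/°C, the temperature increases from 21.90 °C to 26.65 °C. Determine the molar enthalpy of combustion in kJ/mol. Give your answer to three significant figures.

ΔT = 26.65 − 21.90 = 4.75 °C
q_cal = C_cal × ΔT = 10.73 × 4.75 = 50.9675 kJ
n = 3.08 / 342.3 = 0.008998 mol
q_rxn = −q_cal = -50.9675 kJ
ΔH = -50.9675 / 0.008998 = -5664 kJ/mol

ΔH = -5660 kJ/mol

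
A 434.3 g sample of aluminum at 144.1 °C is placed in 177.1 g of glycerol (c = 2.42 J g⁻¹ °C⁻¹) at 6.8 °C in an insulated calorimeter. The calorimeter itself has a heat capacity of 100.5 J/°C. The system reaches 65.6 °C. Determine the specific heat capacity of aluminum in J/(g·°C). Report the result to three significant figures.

c = 0.913 J/(g·°C)

q_gained = (177.1 × 2.42 + 100.5) × (65.6 − 6.8) = 31110 J
q_lost = 434.3 × c × (144.1 − 65.6) = 34092.55 c
Set equal: c = 31110 / 34092.55 = 0.913 J/(g·°C)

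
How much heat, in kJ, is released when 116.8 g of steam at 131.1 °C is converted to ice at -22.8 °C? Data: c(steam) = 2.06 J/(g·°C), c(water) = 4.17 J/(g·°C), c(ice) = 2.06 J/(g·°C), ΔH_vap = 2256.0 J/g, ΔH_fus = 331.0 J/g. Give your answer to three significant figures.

q1 (cool steam 131.1→100 °C): 116.8 × 2.06 × 31.1 = 7483 J
q2 (condense at 100 °C): 116.8 × 2256.0 = 263501 J
q3 (cool water 100→0 °C): 116.8 × 4.17 × 100.0 = 48706 J
q4 (freeze at 0 °C): 116.8 × 331.0 = 38661 J
q5 (cool ice 0→-22.8 °C): 116.8 × 2.06 × 22.8 = 5486 J
Total: 7483 + 263501 + 48706 + 38661 + 5486 = 363837 J = 364 kJ

q = 364 kJ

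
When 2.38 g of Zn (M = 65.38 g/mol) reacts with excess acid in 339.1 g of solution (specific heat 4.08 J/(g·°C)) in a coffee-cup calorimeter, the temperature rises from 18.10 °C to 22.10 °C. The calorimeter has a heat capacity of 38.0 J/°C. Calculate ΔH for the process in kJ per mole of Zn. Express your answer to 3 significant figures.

|ΔT| = |22.10 − 18.10| = 4.00 °C
|q_surr| = (339.1 × 4.08 + 38.0) × 4.00 = 1421.528 × 4.00 = 5686 J
n(Zn) = 2.38 / 65.38 = 0.03640 mol
Temperature rose, so q_rxn = −|q_surr| = -5.686 kJ
ΔH = q_rxn / n = -156.2 kJ/mol

ΔH = -156 kJ/mol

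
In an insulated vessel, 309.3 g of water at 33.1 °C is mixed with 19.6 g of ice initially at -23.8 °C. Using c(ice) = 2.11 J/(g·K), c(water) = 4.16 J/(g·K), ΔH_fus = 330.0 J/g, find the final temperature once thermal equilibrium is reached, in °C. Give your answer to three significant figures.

Heat to bring ice to 0 °C and melt it: q₁ = 19.6×2.11×23.8 + 19.6×330.0 = 7452.3 J
Heat the water can supply cooling to 0 °C: 309.3×4.16×33.1 = 42589.4 J > q₁, so all ice melts.
Energy balance: 309.3×4.16×(33.1 − T) = 7452.3 + 19.6×4.16×(T − 0)
1286.688(33.1 − T) = 7452.3 + 81.536 T
42589.4 − 7452.3 = 1368.224 T
T = 35137.1 / 1368.224 = 25.68 °C

T_f = 25.7 °C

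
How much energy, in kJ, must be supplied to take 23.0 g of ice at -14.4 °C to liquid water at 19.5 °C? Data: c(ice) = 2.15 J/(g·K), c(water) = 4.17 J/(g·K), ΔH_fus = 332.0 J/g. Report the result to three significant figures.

q = 10.2 kJ

q1 (heat ice -14.4→0.0 °C): 23.0 × 2.15 × 14.4 = 712 J
q2 (melt at 0 °C): 23.0 × 332.0 = 7636 J
q3 (heat water 0.0→19.5 °C): 23.0 × 4.17 × 19.5 = 1870 J
Total: 712 + 7636 + 1870 = 10218 J = 10.2 kJ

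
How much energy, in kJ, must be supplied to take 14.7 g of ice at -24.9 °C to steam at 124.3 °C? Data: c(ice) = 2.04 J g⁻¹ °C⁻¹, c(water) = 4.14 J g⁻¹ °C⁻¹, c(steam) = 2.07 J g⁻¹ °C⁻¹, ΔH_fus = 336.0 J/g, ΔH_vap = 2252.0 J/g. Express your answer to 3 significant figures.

q = 45.6 kJ

q1 (heat ice -24.9→0.0 °C): 14.7 × 2.04 × 24.9 = 747 J
q2 (melt at 0 °C): 14.7 × 336.0 = 4939 J
q3 (heat water 0.0→100.0 °C): 14.7 × 4.14 × 100.0 = 6086 J
q4 (vaporize at 100 °C): 14.7 × 2252.0 = 33104 J
q5 (heat steam 100.0→124.3 °C): 14.7 × 2.07 × 24.3 = 739 J
Total: 747 + 4939 + 6086 + 33104 + 739 = 45615 J = 45.6 kJ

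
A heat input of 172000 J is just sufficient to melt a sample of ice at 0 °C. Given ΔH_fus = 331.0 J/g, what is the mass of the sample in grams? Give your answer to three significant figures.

m = 520 g

m = q / ΔH_fus = 172000 J / 331.0 J/g = 520 g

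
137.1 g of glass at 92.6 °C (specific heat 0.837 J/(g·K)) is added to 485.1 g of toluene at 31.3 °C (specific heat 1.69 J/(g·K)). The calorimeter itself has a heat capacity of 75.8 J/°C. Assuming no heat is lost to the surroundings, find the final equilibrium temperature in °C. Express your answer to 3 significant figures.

Heat lost by glass = heat gained by toluene + calorimeter.
(137.1)(0.837)(92.6 − T) = [(485.1)(1.69) + 75.8](T − 31.3)
114.7527 (92.6 − T) = 895.619 (T − 31.3)
10626 − 114.7527 T = 895.619 T − 28033
38659 = 1010.3717 T
T = 38.26 °C

T_f = 38.3 °C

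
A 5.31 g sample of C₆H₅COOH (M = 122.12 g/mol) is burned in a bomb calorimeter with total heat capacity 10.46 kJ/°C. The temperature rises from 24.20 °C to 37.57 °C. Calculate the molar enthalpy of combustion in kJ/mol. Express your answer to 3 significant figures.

ΔT = 37.57 − 24.20 = 13.37 °C
q_cal = C_cal × ΔT = 10.46 × 13.37 = 139.8502 kJ
n = 5.31 / 122.12 = 0.04348 mol
q_rxn = −q_cal = -139.8502 kJ
ΔH = -139.8502 / 0.04348 = -3216 kJ/mol

ΔH = -3220 kJ/mol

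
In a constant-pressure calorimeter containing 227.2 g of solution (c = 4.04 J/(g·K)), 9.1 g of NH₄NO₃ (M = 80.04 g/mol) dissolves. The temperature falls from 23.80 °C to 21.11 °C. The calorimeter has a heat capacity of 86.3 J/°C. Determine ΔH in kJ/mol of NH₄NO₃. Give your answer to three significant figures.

|ΔT| = |21.11 − 23.80| = 2.69 °C
|q_surr| = (227.2 × 4.04 + 86.3) × 2.69 = 1004.188 × 2.69 = 2701 J
n(NH₄NO₃) = 9.1 / 80.04 = 0.1137 mol
Temperature fell, so q_rxn = +|q_surr| = 2.701 kJ
ΔH = q_rxn / n = 23.76 kJ/mol

ΔH = 23.8 kJ/mol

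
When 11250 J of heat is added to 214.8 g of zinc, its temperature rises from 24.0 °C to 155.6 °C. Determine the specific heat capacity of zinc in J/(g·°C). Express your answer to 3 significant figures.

c = 0.398 J/(g·°C)

c = q / (m ΔT) = 11250 / (214.8 × 131.6)
c = 11250 / 28267.68 = 0.398 J/(g·°C)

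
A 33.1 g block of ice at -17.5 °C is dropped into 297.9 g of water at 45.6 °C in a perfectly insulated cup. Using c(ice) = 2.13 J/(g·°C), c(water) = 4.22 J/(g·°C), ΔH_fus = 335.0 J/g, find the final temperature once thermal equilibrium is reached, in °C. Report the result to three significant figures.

T_f = 32.2 °C

Heat to bring ice to 0 °C and melt it: q₁ = 33.1×2.13×17.5 + 33.1×335.0 = 12322 J
Heat the water can supply cooling to 0 °C: 297.9×4.22×45.6 = 57325.5 J > q₁, so all ice melts.
Energy balance: 297.9×4.22×(45.6 − T) = 12322 + 33.1×4.22×(T − 0)
1257.138(45.6 − T) = 12322 + 139.682 T
57325.5 − 12322 = 1396.820 T
T = 45003.5 / 1396.820 = 32.22 °C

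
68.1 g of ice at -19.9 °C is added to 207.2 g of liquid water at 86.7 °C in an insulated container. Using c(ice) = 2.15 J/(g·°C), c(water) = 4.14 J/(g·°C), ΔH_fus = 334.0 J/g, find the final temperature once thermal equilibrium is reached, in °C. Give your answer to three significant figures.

T_f = 42.7 °C

Heat to bring ice to 0 °C and melt it: q₁ = 68.1×2.15×19.9 + 68.1×334.0 = 25659 J
Heat the water can supply cooling to 0 °C: 207.2×4.14×86.7 = 74372.0 J > q₁, so all ice melts.
Energy balance: 207.2×4.14×(86.7 − T) = 25659 + 68.1×4.14×(T − 0)
857.808(86.7 − T) = 25659 + 281.934 T
74372.0 − 25659 = 1139.742 T
T = 48713.0 / 1139.742 = 42.74 °C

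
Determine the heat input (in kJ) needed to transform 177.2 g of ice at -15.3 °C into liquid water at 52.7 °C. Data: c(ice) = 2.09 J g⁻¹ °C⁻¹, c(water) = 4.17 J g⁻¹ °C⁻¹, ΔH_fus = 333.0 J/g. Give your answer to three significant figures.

q = 104 kJ

q1 (heat ice -15.3→0.0 °C): 177.2 × 2.09 × 15.3 = 5666 J
q2 (melt at 0 °C): 177.2 × 333.0 = 59008 J
q3 (heat water 0.0→52.7 °C): 177.2 × 4.17 × 52.7 = 38941 J
Total: 5666 + 59008 + 38941 = 103615 J = 104 kJ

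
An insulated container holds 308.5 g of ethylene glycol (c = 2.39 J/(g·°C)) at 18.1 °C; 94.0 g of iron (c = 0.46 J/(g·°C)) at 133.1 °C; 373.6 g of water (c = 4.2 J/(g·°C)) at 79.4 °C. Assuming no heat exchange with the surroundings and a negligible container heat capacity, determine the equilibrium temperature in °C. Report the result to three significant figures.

T_f = 61.2 °C

Σ mᵢcᵢ(T − Tᵢ) = 0  ⇒  T = Σ mᵢcᵢTᵢ / Σ mᵢcᵢ
Σ mᵢcᵢ = 308.5×2.39 + 94.0×0.46 + 373.6×4.2 = 2349.675
Σ mᵢcᵢTᵢ = 737.315×18.1 + 43.24×133.1 + 1569.12×79.4 = 143690
T = 143690 / 2349.675 = 61.15 °C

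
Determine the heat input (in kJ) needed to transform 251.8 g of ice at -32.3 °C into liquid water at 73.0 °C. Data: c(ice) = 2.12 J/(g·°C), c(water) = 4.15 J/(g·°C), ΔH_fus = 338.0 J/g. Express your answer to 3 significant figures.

q = 179 kJ

q1 (heat ice -32.3→0.0 °C): 251.8 × 2.12 × 32.3 = 17242 J
q2 (melt at 0 °C): 251.8 × 338.0 = 85108 J
q3 (heat water 0.0→73.0 °C): 251.8 × 4.15 × 73.0 = 76283 J
Total: 17242 + 85108 + 76283 = 178633 J = 179 kJ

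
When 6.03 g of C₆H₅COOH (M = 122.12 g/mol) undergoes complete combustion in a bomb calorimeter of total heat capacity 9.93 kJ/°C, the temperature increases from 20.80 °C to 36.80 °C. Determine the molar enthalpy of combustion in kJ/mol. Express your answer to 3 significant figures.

ΔH = -3220 kJ/mol

ΔT = 36.80 − 20.80 = 16.00 °C
q_cal = C_cal × ΔT = 9.93 × 16.00 = 158.88 kJ
n = 6.03 / 122.12 = 0.04938 mol
q_rxn = −q_cal = -158.88 kJ
ΔH = -158.88 / 0.04938 = -3217 kJ/mol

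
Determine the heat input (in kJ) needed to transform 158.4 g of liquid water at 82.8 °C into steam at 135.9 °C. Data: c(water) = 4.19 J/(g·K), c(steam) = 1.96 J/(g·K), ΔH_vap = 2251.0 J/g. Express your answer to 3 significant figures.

q = 379 kJ

q1 (heat water 82.8→100.0 °C): 158.4 × 4.19 × 17.2 = 11416 J
q2 (vaporize at 100 °C): 158.4 × 2251.0 = 356558 J
q3 (heat steam 100.0→135.9 °C): 158.4 × 1.96 × 35.9 = 11146 J
Total: 11416 + 356558 + 11146 = 379120 J = 379 kJ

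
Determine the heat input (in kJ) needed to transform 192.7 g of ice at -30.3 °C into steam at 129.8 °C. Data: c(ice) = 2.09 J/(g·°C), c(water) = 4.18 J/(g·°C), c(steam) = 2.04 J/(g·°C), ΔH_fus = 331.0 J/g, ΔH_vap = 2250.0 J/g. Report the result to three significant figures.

q1 (heat ice -30.3→0.0 °C): 192.7 × 2.09 × 30.3 = 12203 J
q2 (melt at 0 °C): 192.7 × 331.0 = 63784 J
q3 (heat water 0.0→100.0 °C): 192.7 × 4.18 × 100.0 = 80549 J
q4 (vaporize at 100 °C): 192.7 × 2250.0 = 433575 J
q5 (heat steam 100.0→129.8 °C): 192.7 × 2.04 × 29.8 = 11715 J
Total: 12203 + 63784 + 80549 + 433575 + 11715 = 601826 J = 602 kJ

q = 602 kJ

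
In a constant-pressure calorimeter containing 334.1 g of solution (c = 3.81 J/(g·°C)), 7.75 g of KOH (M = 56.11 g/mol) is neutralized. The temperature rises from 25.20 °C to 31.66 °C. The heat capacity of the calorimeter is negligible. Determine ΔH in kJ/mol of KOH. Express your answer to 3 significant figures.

ΔH = -59.5 kJ/mol

|ΔT| = |31.66 − 25.20| = 6.46 °C
|q_surr| = (334.1 × 3.81) × 6.46 = 1272.921 × 6.46 = 8223 J
n(KOH) = 7.75 / 56.11 = 0.1381 mol
Temperature rose, so q_rxn = −|q_surr| = -8.223 kJ
ΔH = q_rxn / n = -59.54 kJ/mol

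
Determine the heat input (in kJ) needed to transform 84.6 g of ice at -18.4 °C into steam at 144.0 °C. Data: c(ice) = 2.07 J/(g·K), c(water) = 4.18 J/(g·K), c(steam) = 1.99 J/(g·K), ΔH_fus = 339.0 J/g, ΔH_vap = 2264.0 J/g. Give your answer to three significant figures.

q1 (heat ice -18.4→0.0 °C): 84.6 × 2.07 × 18.4 = 3222 J
q2 (melt at 0 °C): 84.6 × 339.0 = 28679 J
q3 (heat water 0.0→100.0 °C): 84.6 × 4.18 × 100.0 = 35363 J
q4 (vaporize at 100 °C): 84.6 × 2264.0 = 191534 J
q5 (heat steam 100.0→144.0 °C): 84.6 × 1.99 × 44.0 = 7408 J
Total: 3222 + 28679 + 35363 + 191534 + 7408 = 266206 J = 266 kJ

q = 266 kJ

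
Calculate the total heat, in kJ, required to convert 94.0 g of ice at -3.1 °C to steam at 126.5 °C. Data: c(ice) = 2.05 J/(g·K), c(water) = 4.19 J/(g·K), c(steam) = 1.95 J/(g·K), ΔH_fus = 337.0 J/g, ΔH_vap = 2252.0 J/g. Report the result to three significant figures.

q1 (heat ice -3.1→0.0 °C): 94.0 × 2.05 × 3.1 = 597 J
q2 (melt at 0 °C): 94.0 × 337.0 = 31678 J
q3 (heat water 0.0→100.0 °C): 94.0 × 4.19 × 100.0 = 39386 J
q4 (vaporize at 100 °C): 94.0 × 2252.0 = 211688 J
q5 (heat steam 100.0→126.5 °C): 94.0 × 1.95 × 26.5 = 4857 J
Total: 597 + 31678 + 39386 + 211688 + 4857 = 288206 J = 288 kJ

q = 288 kJ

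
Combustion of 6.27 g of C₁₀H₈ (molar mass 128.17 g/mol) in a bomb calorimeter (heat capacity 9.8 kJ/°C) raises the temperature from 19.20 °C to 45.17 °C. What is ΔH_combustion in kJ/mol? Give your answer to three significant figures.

ΔT = 45.17 − 19.20 = 25.97 °C
q_cal = C_cal × ΔT = 9.8 × 25.97 = 254.506 kJ
n = 6.27 / 128.17 = 0.04892 mol
q_rxn = −q_cal = -254.506 kJ
ΔH = -254.506 / 0.04892 = -5202 kJ/mol

ΔH = -5200 kJ/mol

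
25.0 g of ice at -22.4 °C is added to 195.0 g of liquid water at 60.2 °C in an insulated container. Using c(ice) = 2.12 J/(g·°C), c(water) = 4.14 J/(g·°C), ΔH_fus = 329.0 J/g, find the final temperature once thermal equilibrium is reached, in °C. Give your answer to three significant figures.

T_f = 43.0 °C

Heat to bring ice to 0 °C and melt it: q₁ = 25.0×2.12×22.4 + 25.0×329.0 = 9412.2 J
Heat the water can supply cooling to 0 °C: 195.0×4.14×60.2 = 48599.5 J > q₁, so all ice melts.
Energy balance: 195.0×4.14×(60.2 − T) = 9412.2 + 25.0×4.14×(T − 0)
807.3(60.2 − T) = 9412.2 + 103.5 T
48599.5 − 9412.2 = 910.8 T
T = 39187.3 / 910.8 = 43.03 °C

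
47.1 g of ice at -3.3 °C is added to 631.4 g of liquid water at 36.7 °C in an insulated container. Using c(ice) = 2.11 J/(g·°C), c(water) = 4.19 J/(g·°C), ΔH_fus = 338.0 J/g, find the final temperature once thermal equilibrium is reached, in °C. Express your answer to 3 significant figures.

Heat to bring ice to 0 °C and melt it: q₁ = 47.1×2.11×3.3 + 47.1×338.0 = 16248 J
Heat the water can supply cooling to 0 °C: 631.4×4.19×36.7 = 97092.3 J > q₁, so all ice melts.
Energy balance: 631.4×4.19×(36.7 − T) = 16248 + 47.1×4.19×(T − 0)
2645.566(36.7 − T) = 16248 + 197.349 T
97092.3 − 16248 = 2842.915 T
T = 80844.3 / 2842.915 = 28.44 °C

T_f = 28.4 °C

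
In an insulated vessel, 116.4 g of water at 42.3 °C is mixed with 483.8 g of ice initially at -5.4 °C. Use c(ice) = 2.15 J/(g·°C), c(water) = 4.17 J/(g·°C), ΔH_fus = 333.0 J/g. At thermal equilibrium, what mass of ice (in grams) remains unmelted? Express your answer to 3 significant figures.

Heat to warm all ice to 0 °C: 483.8×2.15×5.4 = 5616.9 J
Heat released by water cooling to 0 °C: 116.4×4.17×42.3 = 20532 J
20532 J < 5616.9 + 483.8×333.0 = 166722.3 J, so not all ice melts; final T = 0 °C.
Heat left for melting: 20532 − 5616.9 = 14915.1 J
Mass melted = 14915.1 / 333.0 = 44.79 g
Ice remaining = 483.8 − 44.79 = 439.01 g

m_ice remaining = 439 g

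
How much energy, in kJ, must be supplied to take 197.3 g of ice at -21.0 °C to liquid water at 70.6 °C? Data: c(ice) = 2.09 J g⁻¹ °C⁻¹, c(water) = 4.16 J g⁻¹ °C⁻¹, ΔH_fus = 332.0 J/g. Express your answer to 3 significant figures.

q1 (heat ice -21.0→0.0 °C): 197.3 × 2.09 × 21.0 = 8659 J
q2 (melt at 0 °C): 197.3 × 332.0 = 65504 J
q3 (heat water 0.0→70.6 °C): 197.3 × 4.16 × 70.6 = 57946 J
Total: 8659 + 65504 + 57946 = 132109 J = 132 kJ

q = 132 kJ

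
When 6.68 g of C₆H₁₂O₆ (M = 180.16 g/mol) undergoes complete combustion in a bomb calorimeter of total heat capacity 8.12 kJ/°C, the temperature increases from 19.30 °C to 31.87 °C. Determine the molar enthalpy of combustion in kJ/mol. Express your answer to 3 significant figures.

ΔT = 31.87 − 19.30 = 12.57 °C
q_cal = C_cal × ΔT = 8.12 × 12.57 = 102.0684 kJ
n = 6.68 / 180.16 = 0.03708 mol
q_rxn = −q_cal = -102.0684 kJ
ΔH = -102.0684 / 0.03708 = -2753 kJ/mol

ΔH = -2750 kJ/mol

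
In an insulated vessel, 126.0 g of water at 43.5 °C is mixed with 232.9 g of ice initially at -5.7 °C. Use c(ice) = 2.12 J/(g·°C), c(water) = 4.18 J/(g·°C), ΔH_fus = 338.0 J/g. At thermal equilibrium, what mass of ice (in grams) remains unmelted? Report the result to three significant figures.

m_ice remaining = 173 g

Heat to warm all ice to 0 °C: 232.9×2.12×5.7 = 2814.4 J
Heat released by water cooling to 0 °C: 126.0×4.18×43.5 = 22911 J
22911 J < 2814.4 + 232.9×338.0 = 81534.6 J, so not all ice melts; final T = 0 °C.
Heat left for melting: 22911 − 2814.4 = 20096.6 J
Mass melted = 20096.6 / 338.0 = 59.46 g
Ice remaining = 232.9 − 59.46 = 173.44 g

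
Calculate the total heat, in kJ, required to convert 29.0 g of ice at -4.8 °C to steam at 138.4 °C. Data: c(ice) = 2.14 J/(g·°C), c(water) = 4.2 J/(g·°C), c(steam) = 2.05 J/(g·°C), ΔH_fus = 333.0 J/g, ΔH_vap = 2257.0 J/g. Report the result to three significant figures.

q = 89.9 kJ

q1 (heat ice -4.8→0.0 °C): 29.0 × 2.14 × 4.8 = 298 J
q2 (melt at 0 °C): 29.0 × 333.0 = 9657 J
q3 (heat water 0.0→100.0 °C): 29.0 × 4.2 × 100.0 = 12180 J
q4 (vaporize at 100 °C): 29.0 × 2257.0 = 65453 J
q5 (heat steam 100.0→138.4 °C): 29.0 × 2.05 × 38.4 = 2283 J
Total: 298 + 9657 + 12180 + 65453 + 2283 = 89871 J = 89.9 kJ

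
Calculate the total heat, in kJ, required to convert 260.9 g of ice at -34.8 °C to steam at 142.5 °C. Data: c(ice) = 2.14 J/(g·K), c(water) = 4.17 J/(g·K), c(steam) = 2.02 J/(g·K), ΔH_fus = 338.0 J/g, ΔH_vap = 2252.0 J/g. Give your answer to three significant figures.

q1 (heat ice -34.8→0.0 °C): 260.9 × 2.14 × 34.8 = 19430 J
q2 (melt at 0 °C): 260.9 × 338.0 = 88184 J
q3 (heat water 0.0→100.0 °C): 260.9 × 4.17 × 100.0 = 108795 J
q4 (vaporize at 100 °C): 260.9 × 2252.0 = 587547 J
q5 (heat steam 100.0→142.5 °C): 260.9 × 2.02 × 42.5 = 22398 J
Total: 19430 + 88184 + 108795 + 587547 + 22398 = 826354 J = 826 kJ

q = 826 kJ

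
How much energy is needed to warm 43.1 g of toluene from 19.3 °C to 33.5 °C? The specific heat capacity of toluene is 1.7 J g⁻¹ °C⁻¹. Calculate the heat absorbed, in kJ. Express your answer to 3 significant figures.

q = m c ΔT = 43.1 × 1.7 × (33.5 − 19.3)
q = 43.1 × 1.7 × 14.2 = 1040 J = 1.04 kJ

q = 1.04 kJ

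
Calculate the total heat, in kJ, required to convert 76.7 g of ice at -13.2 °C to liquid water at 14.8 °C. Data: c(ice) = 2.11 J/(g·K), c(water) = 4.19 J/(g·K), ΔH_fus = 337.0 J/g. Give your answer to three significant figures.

q1 (heat ice -13.2→0.0 °C): 76.7 × 2.11 × 13.2 = 2136 J
q2 (melt at 0 °C): 76.7 × 337.0 = 25848 J
q3 (heat water 0.0→14.8 °C): 76.7 × 4.19 × 14.8 = 4756 J
Total: 2136 + 25848 + 4756 = 32740 J = 32.7 kJ

q = 32.7 kJ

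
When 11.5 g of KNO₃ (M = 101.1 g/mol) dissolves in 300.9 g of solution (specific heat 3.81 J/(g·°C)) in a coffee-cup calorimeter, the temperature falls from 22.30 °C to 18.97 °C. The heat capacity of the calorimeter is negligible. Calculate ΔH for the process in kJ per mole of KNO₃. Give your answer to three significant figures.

|ΔT| = |18.97 − 22.30| = 3.33 °C
|q_surr| = (300.9 × 3.81) × 3.33 = 1146.429 × 3.33 = 3818 J
n(KNO₃) = 11.5 / 101.1 = 0.1137 mol
Temperature fell, so q_rxn = +|q_surr| = 3.818 kJ
ΔH = q_rxn / n = 33.58 kJ/mol

ΔH = 33.6 kJ/mol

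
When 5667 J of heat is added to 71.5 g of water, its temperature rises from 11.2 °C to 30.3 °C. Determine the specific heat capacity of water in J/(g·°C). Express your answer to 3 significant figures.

c = 4.15 J/(g·°C)

c = q / (m ΔT) = 5667 / (71.5 × 19.1)
c = 5667 / 1365.65 = 4.15 J/(g·°C)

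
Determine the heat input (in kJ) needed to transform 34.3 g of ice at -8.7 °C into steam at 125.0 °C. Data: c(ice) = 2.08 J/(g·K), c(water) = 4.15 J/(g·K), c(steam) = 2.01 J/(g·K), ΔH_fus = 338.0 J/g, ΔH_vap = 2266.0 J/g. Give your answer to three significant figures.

q = 106 kJ

q1 (heat ice -8.7→0.0 °C): 34.3 × 2.08 × 8.7 = 621 J
q2 (melt at 0 °C): 34.3 × 338.0 = 11593 J
q3 (heat water 0.0→100.0 °C): 34.3 × 4.15 × 100.0 = 14235 J
q4 (vaporize at 100 °C): 34.3 × 2266.0 = 77724 J
q5 (heat steam 100.0→125.0 °C): 34.3 × 2.01 × 25.0 = 1724 J
Total: 621 + 11593 + 14235 + 77724 + 1724 = 105897 J = 106 kJ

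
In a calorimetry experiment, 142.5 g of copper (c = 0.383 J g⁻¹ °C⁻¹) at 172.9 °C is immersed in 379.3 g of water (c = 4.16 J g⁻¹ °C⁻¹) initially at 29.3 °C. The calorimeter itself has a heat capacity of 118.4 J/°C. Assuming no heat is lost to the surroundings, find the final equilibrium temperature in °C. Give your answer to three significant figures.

Heat lost by copper = heat gained by water + calorimeter.
(142.5)(0.383)(172.9 − T) = [(379.3)(4.16) + 118.4](T − 29.3)
54.5775 (172.9 − T) = 1696.288 (T − 29.3)
9436.4 − 54.5775 T = 1696.288 T − 49701
59137.4 = 1750.8655 T
T = 33.78 °C

T_f = 33.8 °C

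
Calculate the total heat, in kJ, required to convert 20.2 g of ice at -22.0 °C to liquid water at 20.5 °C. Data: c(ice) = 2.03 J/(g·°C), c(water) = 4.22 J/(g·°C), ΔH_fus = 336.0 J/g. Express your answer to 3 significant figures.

q = 9.44 kJ

q1 (heat ice -22.0→0.0 °C): 20.2 × 2.03 × 22.0 = 902 J
q2 (melt at 0 °C): 20.2 × 336.0 = 6787 J
q3 (heat water 0.0→20.5 °C): 20.2 × 4.22 × 20.5 = 1748 J
Total: 902 + 6787 + 1748 = 9437 J = 9.44 kJ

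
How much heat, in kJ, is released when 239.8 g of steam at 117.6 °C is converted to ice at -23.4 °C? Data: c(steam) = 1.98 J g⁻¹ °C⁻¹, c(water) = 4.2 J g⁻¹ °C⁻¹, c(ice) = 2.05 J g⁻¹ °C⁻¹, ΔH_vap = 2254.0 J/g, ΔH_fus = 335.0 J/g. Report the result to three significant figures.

q1 (cool steam 117.6→100 °C): 239.8 × 1.98 × 17.6 = 8357 J
q2 (condense at 100 °C): 239.8 × 2254.0 = 540509 J
q3 (cool water 100→0 °C): 239.8 × 4.2 × 100.0 = 100716 J
q4 (freeze at 0 °C): 239.8 × 335.0 = 80333 J
q5 (cool ice 0→-23.4 °C): 239.8 × 2.05 × 23.4 = 11503 J
Total: 8357 + 540509 + 100716 + 80333 + 11503 = 741418 J = 741 kJ

q = 741 kJ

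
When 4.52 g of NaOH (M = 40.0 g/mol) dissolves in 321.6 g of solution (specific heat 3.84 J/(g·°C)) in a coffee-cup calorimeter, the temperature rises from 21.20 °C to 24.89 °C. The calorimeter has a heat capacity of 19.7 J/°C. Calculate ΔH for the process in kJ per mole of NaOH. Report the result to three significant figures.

|ΔT| = |24.89 − 21.20| = 3.69 °C
|q_surr| = (321.6 × 3.84 + 19.7) × 3.69 = 1254.644 × 3.69 = 4630 J
n(NaOH) = 4.52 / 40.0 = 0.1130 mol
Temperature rose, so q_rxn = −|q_surr| = -4.630 kJ
ΔH = q_rxn / n = -40.97 kJ/mol

ΔH = -41.0 kJ/mol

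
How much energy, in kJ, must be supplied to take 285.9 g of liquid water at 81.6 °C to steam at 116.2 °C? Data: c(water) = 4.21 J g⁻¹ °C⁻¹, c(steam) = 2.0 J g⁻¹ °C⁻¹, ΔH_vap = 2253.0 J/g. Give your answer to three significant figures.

q1 (heat water 81.6→100.0 °C): 285.9 × 4.21 × 18.4 = 22147 J
q2 (vaporize at 100 °C): 285.9 × 2253.0 = 644133 J
q3 (heat steam 100.0→116.2 °C): 285.9 × 2.0 × 16.2 = 9263 J
Total: 22147 + 644133 + 9263 = 675543 J = 676 kJ

q = 676 kJ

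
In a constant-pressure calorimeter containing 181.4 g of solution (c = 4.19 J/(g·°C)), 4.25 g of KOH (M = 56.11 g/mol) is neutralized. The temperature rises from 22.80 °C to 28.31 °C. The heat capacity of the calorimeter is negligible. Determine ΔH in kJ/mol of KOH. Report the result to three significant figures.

|ΔT| = |28.31 − 22.80| = 5.51 °C
|q_surr| = (181.4 × 4.19) × 5.51 = 760.066 × 5.51 = 4188 J
n(KOH) = 4.25 / 56.11 = 0.07574 mol
Temperature rose, so q_rxn = −|q_surr| = -4.188 kJ
ΔH = q_rxn / n = -55.29 kJ/mol

ΔH = -55.3 kJ/mol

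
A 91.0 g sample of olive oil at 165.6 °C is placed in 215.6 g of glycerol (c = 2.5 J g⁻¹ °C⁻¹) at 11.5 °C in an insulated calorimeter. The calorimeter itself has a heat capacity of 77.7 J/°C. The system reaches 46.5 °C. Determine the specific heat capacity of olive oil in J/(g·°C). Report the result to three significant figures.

q_gained = (215.6 × 2.5 + 77.7) × (46.5 − 11.5) = 21580 J
q_lost = 91.0 × c × (165.6 − 46.5) = 10838.1 c
Set equal: c = 21580 / 10838.1 = 1.99 J/(g·°C)

c = 1.99 J/(g·°C)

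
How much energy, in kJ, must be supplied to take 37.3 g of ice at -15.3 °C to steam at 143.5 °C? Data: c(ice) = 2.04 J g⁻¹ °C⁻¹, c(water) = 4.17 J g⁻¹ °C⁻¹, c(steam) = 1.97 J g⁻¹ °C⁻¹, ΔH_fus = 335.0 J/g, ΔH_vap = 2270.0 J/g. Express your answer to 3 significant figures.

q = 117 kJ

q1 (heat ice -15.3→0.0 °C): 37.3 × 2.04 × 15.3 = 1164 J
q2 (melt at 0 °C): 37.3 × 335.0 = 12496 J
q3 (heat water 0.0→100.0 °C): 37.3 × 4.17 × 100.0 = 15554 J
q4 (vaporize at 100 °C): 37.3 × 2270.0 = 84671 J
q5 (heat steam 100.0→143.5 °C): 37.3 × 1.97 × 43.5 = 3196 J
Total: 1164 + 12496 + 15554 + 84671 + 3196 = 117081 J = 117 kJ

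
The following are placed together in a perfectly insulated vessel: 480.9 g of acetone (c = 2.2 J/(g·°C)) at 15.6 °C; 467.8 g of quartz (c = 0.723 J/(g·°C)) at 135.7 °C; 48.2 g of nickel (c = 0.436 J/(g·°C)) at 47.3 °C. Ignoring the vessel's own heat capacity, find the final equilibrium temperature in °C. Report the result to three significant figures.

Σ mᵢcᵢ(T − Tᵢ) = 0  ⇒  T = Σ mᵢcᵢTᵢ / Σ mᵢcᵢ
Σ mᵢcᵢ = 480.9×2.2 + 467.8×0.723 + 48.2×0.436 = 1417.2146
Σ mᵢcᵢTᵢ = 1057.98×15.6 + 338.2194×135.7 + 21.0152×47.3 = 63395
T = 63395 / 1417.2146 = 44.73 °C

T_f = 44.7 °C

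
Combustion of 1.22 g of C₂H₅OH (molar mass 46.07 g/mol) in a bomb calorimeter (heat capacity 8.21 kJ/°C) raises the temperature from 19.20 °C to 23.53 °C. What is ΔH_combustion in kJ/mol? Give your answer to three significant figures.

ΔH = -1340 kJ/mol

ΔT = 23.53 − 19.20 = 4.33 °C
q_cal = C_cal × ΔT = 8.21 × 4.33 = 35.5493 kJ
n = 1.22 / 46.07 = 0.02648 mol
q_rxn = −q_cal = -35.5493 kJ
ΔH = -35.5493 / 0.02648 = -1342 kJ/mol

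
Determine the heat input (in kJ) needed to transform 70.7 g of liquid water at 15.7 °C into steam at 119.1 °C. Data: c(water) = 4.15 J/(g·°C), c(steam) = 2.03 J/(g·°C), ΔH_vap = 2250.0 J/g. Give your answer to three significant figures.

q = 187 kJ

q1 (heat water 15.7→100.0 °C): 70.7 × 4.15 × 84.3 = 24734 J
q2 (vaporize at 100 °C): 70.7 × 2250.0 = 159075 J
q3 (heat steam 100.0→119.1 °C): 70.7 × 2.03 × 19.1 = 2741 J
Total: 24734 + 159075 + 2741 = 186550 J = 187 kJ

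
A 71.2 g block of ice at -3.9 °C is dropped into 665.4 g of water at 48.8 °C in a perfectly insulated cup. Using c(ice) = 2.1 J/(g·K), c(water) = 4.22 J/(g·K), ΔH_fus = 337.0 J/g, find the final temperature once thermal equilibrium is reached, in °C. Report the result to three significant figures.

T_f = 36.2 °C

Heat to bring ice to 0 °C and melt it: q₁ = 71.2×2.1×3.9 + 71.2×337.0 = 24578 J
Heat the water can supply cooling to 0 °C: 665.4×4.22×48.8 = 137030 J > q₁, so all ice melts.
Energy balance: 665.4×4.22×(48.8 − T) = 24578 + 71.2×4.22×(T − 0)
2807.988(48.8 − T) = 24578 + 300.464 T
137030 − 24578 = 3108.452 T
T = 112452 / 3108.452 = 36.18 °C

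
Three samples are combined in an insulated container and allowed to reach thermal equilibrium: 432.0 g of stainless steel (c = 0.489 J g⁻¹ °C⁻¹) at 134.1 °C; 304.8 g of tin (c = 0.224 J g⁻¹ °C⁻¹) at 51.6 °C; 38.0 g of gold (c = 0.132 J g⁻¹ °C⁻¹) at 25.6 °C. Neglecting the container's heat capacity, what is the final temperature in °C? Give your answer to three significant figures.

Σ mᵢcᵢ(T − Tᵢ) = 0  ⇒  T = Σ mᵢcᵢTᵢ / Σ mᵢcᵢ
Σ mᵢcᵢ = 432.0×0.489 + 304.8×0.224 + 38.0×0.132 = 284.5392
Σ mᵢcᵢTᵢ = 211.248×134.1 + 68.2752×51.6 + 5.016×25.6 = 31980
T = 31980 / 284.5392 = 112.4 °C

T_f = 112 °C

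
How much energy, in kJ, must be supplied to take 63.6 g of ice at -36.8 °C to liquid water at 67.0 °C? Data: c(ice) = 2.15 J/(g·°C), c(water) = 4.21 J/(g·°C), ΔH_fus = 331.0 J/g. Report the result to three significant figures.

q = 44.0 kJ

q1 (heat ice -36.8→0.0 °C): 63.6 × 2.15 × 36.8 = 5032 J
q2 (melt at 0 °C): 63.6 × 331.0 = 21052 J
q3 (heat water 0.0→67.0 °C): 63.6 × 4.21 × 67.0 = 17940 J
Total: 5032 + 21052 + 17940 = 44024 J = 44.0 kJ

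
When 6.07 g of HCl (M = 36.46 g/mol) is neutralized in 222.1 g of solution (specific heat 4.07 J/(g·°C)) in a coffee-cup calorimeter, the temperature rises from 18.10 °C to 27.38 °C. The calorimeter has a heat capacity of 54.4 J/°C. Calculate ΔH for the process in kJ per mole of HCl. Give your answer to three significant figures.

ΔH = -53.4 kJ/mol

|ΔT| = |27.38 − 18.10| = 9.28 °C
|q_surr| = (222.1 × 4.07 + 54.4) × 9.28 = 958.347 × 9.28 = 8893 J
n(HCl) = 6.07 / 36.46 = 0.1665 mol
Temperature rose, so q_rxn = −|q_surr| = -8.893 kJ
ΔH = q_rxn / n = -53.41 kJ/mol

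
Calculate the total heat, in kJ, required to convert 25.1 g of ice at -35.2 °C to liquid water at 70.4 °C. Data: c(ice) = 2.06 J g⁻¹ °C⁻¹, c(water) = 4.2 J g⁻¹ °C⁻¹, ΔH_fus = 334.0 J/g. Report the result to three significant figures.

q1 (heat ice -35.2→0.0 °C): 25.1 × 2.06 × 35.2 = 1820 J
q2 (melt at 0 °C): 25.1 × 334.0 = 8383 J
q3 (heat water 0.0→70.4 °C): 25.1 × 4.2 × 70.4 = 7422 J
Total: 1820 + 8383 + 7422 = 17625 J = 17.6 kJ

q = 17.6 kJ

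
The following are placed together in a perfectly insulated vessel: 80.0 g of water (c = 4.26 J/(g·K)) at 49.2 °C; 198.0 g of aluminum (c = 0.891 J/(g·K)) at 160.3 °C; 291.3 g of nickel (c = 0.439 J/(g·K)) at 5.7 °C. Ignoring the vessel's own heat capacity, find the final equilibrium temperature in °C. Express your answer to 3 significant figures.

T_f = 71.0 °C

Σ mᵢcᵢ(T − Tᵢ) = 0  ⇒  T = Σ mᵢcᵢTᵢ / Σ mᵢcᵢ
Σ mᵢcᵢ = 80.0×4.26 + 198.0×0.891 + 291.3×0.439 = 645.0987
Σ mᵢcᵢTᵢ = 340.8×49.2 + 176.418×160.3 + 127.8807×5.7 = 45776
T = 45776 / 645.0987 = 70.96 °C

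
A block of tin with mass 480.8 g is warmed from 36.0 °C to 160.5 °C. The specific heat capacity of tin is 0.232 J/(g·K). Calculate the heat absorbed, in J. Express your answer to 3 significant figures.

q = 13900 J

q = m c ΔT = 480.8 × 0.232 × (160.5 − 36.0)
q = 480.8 × 0.232 × 124.5 = 13890 J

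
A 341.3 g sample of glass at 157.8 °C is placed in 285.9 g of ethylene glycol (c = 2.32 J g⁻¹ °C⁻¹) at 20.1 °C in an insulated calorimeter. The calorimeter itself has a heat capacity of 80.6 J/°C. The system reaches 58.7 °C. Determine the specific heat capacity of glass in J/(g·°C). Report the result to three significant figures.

q_gained = (285.9 × 2.32 + 80.6) × (58.7 − 20.1) = 28710 J
q_lost = 341.3 × c × (157.8 − 58.7) = 33822.83 c
Set equal: c = 28710 / 33822.83 = 0.849 J/(g·°C)

c = 0.849 J/(g·°C)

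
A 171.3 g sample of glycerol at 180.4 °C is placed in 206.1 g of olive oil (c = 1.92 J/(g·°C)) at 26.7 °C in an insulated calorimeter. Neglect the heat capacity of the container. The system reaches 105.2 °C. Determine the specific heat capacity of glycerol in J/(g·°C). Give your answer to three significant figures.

q_gained = (206.1 × 1.92) × (105.2 − 26.7) = 31060 J
q_lost = 171.3 × c × (180.4 − 105.2) = 12881.76 c
Set equal: c = 31060 / 12881.76 = 2.41 J/(g·°C)

c = 2.41 J/(g·°C)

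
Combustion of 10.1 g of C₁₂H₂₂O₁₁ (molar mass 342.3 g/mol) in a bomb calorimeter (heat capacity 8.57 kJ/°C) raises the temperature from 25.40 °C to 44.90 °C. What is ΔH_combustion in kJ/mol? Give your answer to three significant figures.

ΔH = -5660 kJ/mol

ΔT = 44.90 − 25.40 = 19.50 °C
q_cal = C_cal × ΔT = 8.57 × 19.50 = 167.115 kJ
n = 10.1 / 342.3 = 0.02951 mol
q_rxn = −q_cal = -167.115 kJ
ΔH = -167.115 / 0.02951 = -5663 kJ/mol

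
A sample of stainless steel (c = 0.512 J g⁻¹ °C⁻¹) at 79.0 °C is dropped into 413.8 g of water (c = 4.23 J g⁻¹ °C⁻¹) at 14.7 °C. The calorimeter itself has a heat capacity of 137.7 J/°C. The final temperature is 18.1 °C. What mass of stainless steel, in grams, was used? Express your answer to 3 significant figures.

m = 206 g

q_gained = (413.8 × 4.23 + 137.7) × (18.1 − 14.7) = 6419 J
q_lost = m × 0.512 × (79.0 − 18.1) = 31.1808 m
m = 6419 / 31.1808 = 206 g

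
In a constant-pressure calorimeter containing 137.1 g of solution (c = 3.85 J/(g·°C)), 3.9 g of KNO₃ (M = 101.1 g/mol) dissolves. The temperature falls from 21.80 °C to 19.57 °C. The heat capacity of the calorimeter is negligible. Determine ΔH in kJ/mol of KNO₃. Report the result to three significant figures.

ΔH = 30.5 kJ/mol

|ΔT| = |19.57 − 21.80| = 2.23 °C
|q_surr| = (137.1 × 3.85) × 2.23 = 527.835 × 2.23 = 1177 J
n(KNO₃) = 3.9 / 101.1 = 0.03858 mol
Temperature fell, so q_rxn = +|q_surr| = 1.177 kJ
ΔH = q_rxn / n = 30.51 kJ/mol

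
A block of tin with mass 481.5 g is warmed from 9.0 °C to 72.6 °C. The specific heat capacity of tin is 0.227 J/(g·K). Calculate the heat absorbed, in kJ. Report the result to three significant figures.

q = 6.95 kJ

q = m c ΔT = 481.5 × 0.227 × (72.6 − 9.0)
q = 481.5 × 0.227 × 63.6 = 6952 J = 6.95 kJ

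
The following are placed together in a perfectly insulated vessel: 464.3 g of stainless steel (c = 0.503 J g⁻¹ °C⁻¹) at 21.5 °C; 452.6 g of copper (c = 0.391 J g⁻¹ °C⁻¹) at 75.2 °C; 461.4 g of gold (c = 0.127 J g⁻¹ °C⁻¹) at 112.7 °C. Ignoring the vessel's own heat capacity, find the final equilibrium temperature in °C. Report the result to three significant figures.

Σ mᵢcᵢ(T − Tᵢ) = 0  ⇒  T = Σ mᵢcᵢTᵢ / Σ mᵢcᵢ
Σ mᵢcᵢ = 464.3×0.503 + 452.6×0.391 + 461.4×0.127 = 469.1073
Σ mᵢcᵢTᵢ = 233.5429×21.5 + 176.9666×75.2 + 58.5978×112.7 = 24933
T = 24933 / 469.1073 = 53.1499 °C

T_f = 53.1 °C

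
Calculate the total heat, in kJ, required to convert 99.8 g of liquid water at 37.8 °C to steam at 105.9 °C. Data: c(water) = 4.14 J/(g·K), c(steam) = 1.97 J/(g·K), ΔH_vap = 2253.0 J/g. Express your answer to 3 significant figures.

q = 252 kJ

q1 (heat water 37.8→100.0 °C): 99.8 × 4.14 × 62.2 = 25699 J
q2 (vaporize at 100 °C): 99.8 × 2253.0 = 224849 J
q3 (heat steam 100.0→105.9 °C): 99.8 × 1.97 × 5.9 = 1160 J
Total: 25699 + 224849 + 1160 = 251708 J = 252 kJ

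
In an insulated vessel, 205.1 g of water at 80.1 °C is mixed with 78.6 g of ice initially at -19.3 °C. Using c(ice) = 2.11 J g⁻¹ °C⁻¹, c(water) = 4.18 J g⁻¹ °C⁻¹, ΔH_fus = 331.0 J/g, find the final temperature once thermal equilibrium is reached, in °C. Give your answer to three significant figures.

Heat to bring ice to 0 °C and melt it: q₁ = 78.6×2.11×19.3 + 78.6×331.0 = 29217 J
Heat the water can supply cooling to 0 °C: 205.1×4.18×80.1 = 68671.2 J > q₁, so all ice melts.
Energy balance: 205.1×4.18×(80.1 − T) = 29217 + 78.6×4.18×(T − 0)
857.318(80.1 − T) = 29217 + 328.548 T
68671.2 − 29217 = 1185.866 T
T = 39454.2 / 1185.866 = 33.27 °C

T_f = 33.3 °C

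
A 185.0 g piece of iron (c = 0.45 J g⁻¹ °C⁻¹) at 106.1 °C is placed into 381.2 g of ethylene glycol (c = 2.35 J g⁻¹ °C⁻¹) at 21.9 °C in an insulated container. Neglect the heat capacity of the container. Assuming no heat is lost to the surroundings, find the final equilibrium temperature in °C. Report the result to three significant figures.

T_f = 29.1 °C

Heat lost by iron = heat gained by ethylene glycol.
(185.0)(0.45)(106.1 − T) = (381.2)(2.35)(T − 21.9)
83.25 (106.1 − T) = 895.82 (T − 21.9)
8832.8 − 83.25 T = 895.82 T − 19618
28450.8 = 979.07 T
T = 29.06 °C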